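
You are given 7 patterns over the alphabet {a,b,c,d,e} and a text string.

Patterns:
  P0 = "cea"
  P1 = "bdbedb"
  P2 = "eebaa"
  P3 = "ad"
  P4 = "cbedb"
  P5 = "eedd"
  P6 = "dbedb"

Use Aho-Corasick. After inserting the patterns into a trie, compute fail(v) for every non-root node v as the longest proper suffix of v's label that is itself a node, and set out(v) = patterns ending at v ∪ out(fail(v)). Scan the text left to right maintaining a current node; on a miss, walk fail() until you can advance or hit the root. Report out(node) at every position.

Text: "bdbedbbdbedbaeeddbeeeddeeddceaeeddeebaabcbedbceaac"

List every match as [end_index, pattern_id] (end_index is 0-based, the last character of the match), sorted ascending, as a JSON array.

Build automaton:
Trie nodes:
  n0 'ε': a→15 b→4 c→1 d→23 e→10
  n1 'c': b→17 e→2
  n2 'ce': a→3
  n3 'cea': ·  ←P0
  n4 'b': d→5
  n5 'bd': b→6
  n6 'bdb': e→7
  n7 'bdbe': d→8
  n8 'bdbed': b→9
  n9 'bdbedb': ·  ←P1
  n10 'e': e→11
  n11 'ee': b→12 d→21
  n12 'eeb': a→13
  n13 'eeba': a→14
  n14 'eebaa': ·  ←P2
  n15 'a': d→16
  n16 'ad': ·  ←P3
  n17 'cb': e→18
  n18 'cbe': d→19
  n19 'cbed': b→20
  n20 'cbedb': ·  ←P4
  n21 'eed': d→22
  n22 'eedd': ·  ←P5
  n23 'd': b→24
  n24 'db': e→25
  n25 'dbe': d→26
  n26 'dbed': b→27
  n27 'dbedb': ·  ←P6

Failure links (BFS by depth):
  fail(1) 'c': from fail(0)=0 chase 'c': 0 ⇒ 0;  out=∅∪out(0)=∅
  fail(4) 'b': from fail(0)=0 chase 'b': 0 ⇒ 0;  out=∅∪out(0)=∅
  fail(10) 'e': from fail(0)=0 chase 'e': 0 ⇒ 0;  out=∅∪out(0)=∅
  fail(15) 'a': from fail(0)=0 chase 'a': 0 ⇒ 0;  out=∅∪out(0)=∅
  fail(23) 'd': from fail(0)=0 chase 'd': 0 ⇒ 0;  out=∅∪out(0)=∅
  fail(2) 'ce': from fail(1)=0 chase 'e': 0 ⇒ 10;  out=∅∪out(10)=∅
  fail(5) 'bd': from fail(4)=0 chase 'd': 0 ⇒ 23;  out=∅∪out(23)=∅
  fail(11) 'ee': from fail(10)=0 chase 'e': 0 ⇒ 10;  out=∅∪out(10)=∅
  fail(16) 'ad': from fail(15)=0 chase 'd': 0 ⇒ 23;  out={3}∪out(23)={3}
  fail(17) 'cb': from fail(1)=0 chase 'b': 0 ⇒ 4;  out=∅∪out(4)=∅
  fail(24) 'db': from fail(23)=0 chase 'b': 0 ⇒ 4;  out=∅∪out(4)=∅
  fail(3) 'cea': from fail(2)=10 chase 'a': 10→0 ⇒ 15;  out={0}∪out(15)={0}
  fail(6) 'bdb': from fail(5)=23 chase 'b': 23 ⇒ 24;  out=∅∪out(24)=∅
  fail(12) 'eeb': from fail(11)=10 chase 'b': 10→0 ⇒ 4;  out=∅∪out(4)=∅
  fail(18) 'cbe': from fail(17)=4 chase 'e': 4→0 ⇒ 10;  out=∅∪out(10)=∅
  fail(21) 'eed': from fail(11)=10 chase 'd': 10→0 ⇒ 23;  out=∅∪out(23)=∅
  fail(25) 'dbe': from fail(24)=4 chase 'e': 4→0 ⇒ 10;  out=∅∪out(10)=∅
  fail(7) 'bdbe': from fail(6)=24 chase 'e': 24 ⇒ 25;  out=∅∪out(25)=∅
  fail(13) 'eeba': from fail(12)=4 chase 'a': 4→0 ⇒ 15;  out=∅∪out(15)=∅
  fail(19) 'cbed': from fail(18)=10 chase 'd': 10→0 ⇒ 23;  out=∅∪out(23)=∅
  fail(22) 'eedd': from fail(21)=23 chase 'd': 23→0 ⇒ 23;  out={5}∪out(23)={5}
  fail(26) 'dbed': from fail(25)=10 chase 'd': 10→0 ⇒ 23;  out=∅∪out(23)=∅
  fail(8) 'bdbed': from fail(7)=25 chase 'd': 25 ⇒ 26;  out=∅∪out(26)=∅
  fail(14) 'eebaa': from fail(13)=15 chase 'a': 15→0 ⇒ 15;  out={2}∪out(15)={2}
  fail(20) 'cbedb': from fail(19)=23 chase 'b': 23 ⇒ 24;  out={4}∪out(24)={4}
  fail(27) 'dbedb': from fail(26)=23 chase 'b': 23 ⇒ 24;  out={6}∪out(24)={6}
  fail(9) 'bdbedb': from fail(8)=26 chase 'b': 26 ⇒ 27;  out={1}∪out(27)={1,6}

Text stream:
i=0 'b': node 0→4
i=1 'd': node 4→5
i=2 'b': node 5→6
i=3 'e': node 6→7
i=4 'd': node 7→8
i=5 'b': node 8→9  ** P1@[0:5],P6@[1:5]
i=6 'b': node 9→4 (via fail)
i=7 'd': node 4→5
i=8 'b': node 5→6
i=9 'e': node 6→7
i=10 'd': node 7→8
i=11 'b': node 8→9  ** P1@[6:11],P6@[7:11]
i=12 'a': node 9→15 (via fail)
i=13 'e': node 15→10 (via fail)
i=14 'e': node 10→11
i=15 'd': node 11→21
i=16 'd': node 21→22  ** P5@[13:16]
i=17 'b': node 22→24 (via fail)
i=18 'e': node 24→25
i=19 'e': node 25→11 (via fail)
i=20 'e': node 11→11 (via fail)
i=21 'd': node 11→21
i=22 'd': node 21→22  ** P5@[19:22]
i=23 'e': node 22→10 (via fail)
i=24 'e': node 10→11
i=25 'd': node 11→21
i=26 'd': node 21→22  ** P5@[23:26]
i=27 'c': node 22→1 (via fail)
i=28 'e': node 1→2
i=29 'a': node 2→3  ** P0@[27:29]
i=30 'e': node 3→10 (via fail)
i=31 'e': node 10→11
i=32 'd': node 11→21
i=33 'd': node 21→22  ** P5@[30:33]
i=34 'e': node 22→10 (via fail)
i=35 'e': node 10→11
i=36 'b': node 11→12
i=37 'a': node 12→13
i=38 'a': node 13→14  ** P2@[34:38]
i=39 'b': node 14→4 (via fail)
i=40 'c': node 4→1 (via fail)
i=41 'b': node 1→17
i=42 'e': node 17→18
i=43 'd': node 18→19
i=44 'b': node 19→20  ** P4@[40:44]
i=45 'c': node 20→1 (via fail)
i=46 'e': node 1→2
i=47 'a': node 2→3  ** P0@[45:47]
i=48 'a': node 3→15 (via fail)
i=49 'c': node 15→1 (via fail)

Matches: [[5,1],[5,6],[11,1],[11,6],[16,5],[22,5],[26,5],[29,0],[33,5],[38,2],[44,4],[47,0]]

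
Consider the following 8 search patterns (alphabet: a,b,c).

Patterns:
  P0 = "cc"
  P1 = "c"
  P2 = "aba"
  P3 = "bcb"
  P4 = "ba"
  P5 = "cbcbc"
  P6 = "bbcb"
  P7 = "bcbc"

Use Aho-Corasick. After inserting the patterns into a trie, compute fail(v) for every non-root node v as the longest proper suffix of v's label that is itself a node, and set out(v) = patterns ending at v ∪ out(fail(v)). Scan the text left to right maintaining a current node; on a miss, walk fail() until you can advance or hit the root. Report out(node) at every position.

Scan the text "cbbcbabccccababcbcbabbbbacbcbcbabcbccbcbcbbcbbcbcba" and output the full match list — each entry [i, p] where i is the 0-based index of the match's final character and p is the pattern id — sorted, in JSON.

Build automaton:
Trie nodes:
  n0 'ε': a→3 b→6 c→1
  n1 'c': b→10 c→2  [P1 ends]
  n2 'cc': ·  [P0 ends]
  n3 'a': b→4
  n4 'ab': a→5
  n5 'aba': ·  [P2 ends]
  n6 'b': a→9 b→14 c→7
  n7 'bc': b→8
  n8 'bcb': c→17  [P3 ends]
  n9 'ba': ·  [P4 ends]
  n10 'cb': c→11
  n11 'cbc': b→12
  n12 'cbcb': c→13
  n13 'cbcbc': ·  [P5 ends]
  n14 'bb': c→15
  n15 'bbc': b→16
  n16 'bbcb': ·  [P6 ends]
  n17 'bcbc': ·  [P7 ends]

BFS fail/out derivation:
  n1('c'): parent n0 fail=0; on 'c' 0 → fail=0;  out {1}∪∅={1}
  n3('a'): parent n0 fail=0; on 'a' 0 → fail=0;  out ∅∪∅=∅
  n6('b'): parent n0 fail=0; on 'b' 0 → fail=0;  out ∅∪∅=∅
  n2('cc'): parent n1 fail=0; on 'c' 0 → fail=1;  out {0}∪{1}={0,1}
  n4('ab'): parent n3 fail=0; on 'b' 0 → fail=6;  out ∅∪∅=∅
  n7('bc'): parent n6 fail=0; on 'c' 0 → fail=1;  out ∅∪{1}={1}
  n9('ba'): parent n6 fail=0; on 'a' 0 → fail=3;  out {4}∪∅={4}
  n10('cb'): parent n1 fail=0; on 'b' 0 → fail=6;  out ∅∪∅=∅
  n14('bb'): parent n6 fail=0; on 'b' 0 → fail=6;  out ∅∪∅=∅
  n5('aba'): parent n4 fail=6; on 'a' 6 → fail=9;  out {2}∪{4}={2,4}
  n8('bcb'): parent n7 fail=1; on 'b' 1 → fail=10;  out {3}∪∅={3}
  n11('cbc'): parent n10 fail=6; on 'c' 6 → fail=7;  out ∅∪{1}={1}
  n15('bbc'): parent n14 fail=6; on 'c' 6 → fail=7;  out ∅∪{1}={1}
  n12('cbcb'): parent n11 fail=7; on 'b' 7 → fail=8;  out ∅∪{3}={3}
  n16('bbcb'): parent n15 fail=7; on 'b' 7 → fail=8;  out {6}∪{3}={3,6}
  n17('bcbc'): parent n8 fail=10; on 'c' 10 → fail=11;  out {7}∪{1}={1,7}
  n13('cbcbc'): parent n12 fail=8; on 'c' 8 → fail=17;  out {5}∪{1,7}={1,5,7}

Scan:
[0] read 'c'  n0⇒n1  → match P1@[0:0]
[1] read 'b'  n1⇒n10
[2] read 'b'  n10⇒n14 (via fail)
[3] read 'c'  n14⇒n15  → match P1@[3:3]
[4] read 'b'  n15⇒n16  → match P3@[2:4],P6@[1:4]
[5] read 'a'  n16⇒n9 (via fail)  → match P4@[4:5]
[6] read 'b'  n9⇒n4 (via fail)
[7] read 'c'  n4⇒n7 (via fail)  → match P1@[7:7]
[8] read 'c'  n7⇒n2 (via fail)  → match P0@[7:8],P1@[8:8]
[9] read 'c'  n2⇒n2 (via fail)  → match P0@[8:9],P1@[9:9]
[10] read 'c'  n2⇒n2 (via fail)  → match P0@[9:10],P1@[10:10]
[11] read 'a'  n2⇒n3 (via fail)
[12] read 'b'  n3⇒n4
[13] read 'a'  n4⇒n5  → match P2@[11:13],P4@[12:13]
[14] read 'b'  n5⇒n4 (via fail)
[15] read 'c'  n4⇒n7 (via fail)  → match P1@[15:15]
[16] read 'b'  n7⇒n8  → match P3@[14:16]
[17] read 'c'  n8⇒n17  → match P1@[17:17],P7@[14:17]
[18] read 'b'  n17⇒n12 (via fail)  → match P3@[16:18]
[19] read 'a'  n12⇒n9 (via fail)  → match P4@[18:19]
[20] read 'b'  n9⇒n4 (via fail)
[21] read 'b'  n4⇒n14 (via fail)
[22] read 'b'  n14⇒n14 (via fail)
[23] read 'b'  n14⇒n14 (via fail)
[24] read 'a'  n14⇒n9 (via fail)  → match P4@[23:24]
[25] read 'c'  n9⇒n1 (via fail)  → match P1@[25:25]
[26] read 'b'  n1⇒n10
[27] read 'c'  n10⇒n11  → match P1@[27:27]
[28] read 'b'  n11⇒n12  → match P3@[26:28]
[29] read 'c'  n12⇒n13  → match P1@[29:29],P5@[25:29],P7@[26:29]
[30] read 'b'  n13⇒n12 (via fail)  → match P3@[28:30]
[31] read 'a'  n12⇒n9 (via fail)  → match P4@[30:31]
[32] read 'b'  n9⇒n4 (via fail)
[33] read 'c'  n4⇒n7 (via fail)  → match P1@[33:33]
[34] read 'b'  n7⇒n8  → match P3@[32:34]
[35] read 'c'  n8⇒n17  → match P1@[35:35],P7@[32:35]
[36] read 'c'  n17⇒n2 (via fail)  → match P0@[35:36],P1@[36:36]
[37] read 'b'  n2⇒n10 (via fail)
[38] read 'c'  n10⇒n11  → match P1@[38:38]
[39] read 'b'  n11⇒n12  → match P3@[37:39]
[40] read 'c'  n12⇒n13  → match P1@[40:40],P5@[36:40],P7@[37:40]
[41] read 'b'  n13⇒n12 (via fail)  → match P3@[39:41]
[42] read 'b'  n12⇒n14 (via fail)
[43] read 'c'  n14⇒n15  → match P1@[43:43]
[44] read 'b'  n15⇒n16  → match P3@[42:44],P6@[41:44]
[45] read 'b'  n16⇒n14 (via fail)
[46] read 'c'  n14⇒n15  → match P1@[46:46]
[47] read 'b'  n15⇒n16  → match P3@[45:47],P6@[44:47]
[48] read 'c'  n16⇒n17 (via fail)  → match P1@[48:48],P7@[45:48]
[49] read 'b'  n17⇒n12 (via fail)  → match P3@[47:49]
[50] read 'a'  n12⇒n9 (via fail)  → match P4@[49:50]

All matches (sorted): [[0,1],[3,1],[4,3],[4,6],[5,4],[7,1],[8,0],[8,1],[9,0],[9,1],[10,0],[10,1],[13,2],[13,4],[15,1],[16,3],[17,1],[17,7],[18,3],[19,4],[24,4],[25,1],[27,1],[28,3],[29,1],[29,5],[29,7],[30,3],[31,4],[33,1],[34,3],[35,1],[35,7],[36,0],[36,1],[38,1],[39,3],[40,1],[40,5],[40,7],[41,3],[43,1],[44,3],[44,6],[46,1],[47,3],[47,6],[48,1],[48,7],[49,3],[50,4]]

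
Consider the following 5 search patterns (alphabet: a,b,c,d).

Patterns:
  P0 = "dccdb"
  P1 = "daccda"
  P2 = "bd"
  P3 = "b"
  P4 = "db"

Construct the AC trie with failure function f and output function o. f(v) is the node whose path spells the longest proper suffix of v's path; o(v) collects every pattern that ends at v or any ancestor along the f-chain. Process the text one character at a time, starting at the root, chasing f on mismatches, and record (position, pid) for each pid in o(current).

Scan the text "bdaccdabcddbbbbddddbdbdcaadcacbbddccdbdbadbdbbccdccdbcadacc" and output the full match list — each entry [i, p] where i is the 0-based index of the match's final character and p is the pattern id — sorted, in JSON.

Construct AC machine:
Trie (insert patterns):
  n0 'ε': b→11 d→1
  n1 'd': a→6 b→13 c→2
  n2 'dc': c→3
  n3 'dcc': d→4
  n4 'dccd': b→5
  n5 'dccdb': ·  ←P0
  n6 'da': c→7
  n7 'dac': c→8
  n8 'dacc': d→9
  n9 'daccd': a→10
  n10 'daccda': ·  ←P1
  n11 'b': d→12  ←P3
  n12 'bd': ·  ←P2
  n13 'db': ·  ←P4

Failure links (BFS by depth):
  n1('d'): parent n0 fail=0; on 'd' 0 → fail=0;  out ∅∪∅=∅
  n11('b'): parent n0 fail=0; on 'b' 0 → fail=0;  out {3}∪∅={3}
  n2('dc'): parent n1 fail=0; on 'c' 0 → fail=0;  out ∅∪∅=∅
  n6('da'): parent n1 fail=0; on 'a' 0 → fail=0;  out ∅∪∅=∅
  n12('bd'): parent n11 fail=0; on 'd' 0 → fail=1;  out {2}∪∅={2}
  n13('db'): parent n1 fail=0; on 'b' 0 → fail=11;  out {4}∪{3}={3,4}
  n3('dcc'): parent n2 fail=0; on 'c' 0 → fail=0;  out ∅∪∅=∅
  n7('dac'): parent n6 fail=0; on 'c' 0 → fail=0;  out ∅∪∅=∅
  n4('dccd'): parent n3 fail=0; on 'd' 0 → fail=1;  out ∅∪∅=∅
  n8('dacc'): parent n7 fail=0; on 'c' 0 → fail=0;  out ∅∪∅=∅
  n5('dccdb'): parent n4 fail=1; on 'b' 1 → fail=13;  out {0}∪{3,4}={0,3,4}
  n9('daccd'): parent n8 fail=0; on 'd' 0 → fail=1;  out ∅∪∅=∅
  n10('daccda'): parent n9 fail=1; on 'a' 1 → fail=6;  out {1}∪∅={1}

Scan:
[0] read 'b'  n0⇒n11  ** P3@[0:0]
[1] read 'd'  n11⇒n12  ** P2@[0:1]
[2] read 'a'  n12⇒n6 (via fail)
[3] read 'c'  n6⇒n7
[4] read 'c'  n7⇒n8
[5] read 'd'  n8⇒n9
[6] read 'a'  n9⇒n10  ** P1@[1:6]
[7] read 'b'  n10⇒n11 (via fail)  ** P3@[7:7]
[8] read 'c'  n11⇒n0 (via fail)
[9] read 'd'  n0⇒n1
[10] read 'd'  n1⇒n1 (via fail)
[11] read 'b'  n1⇒n13  ** P3@[11:11],P4@[10:11]
[12] read 'b'  n13⇒n11 (via fail)  ** P3@[12:12]
[13] read 'b'  n11⇒n11 (via fail)  ** P3@[13:13]
[14] read 'b'  n11⇒n11 (via fail)  ** P3@[14:14]
[15] read 'd'  n11⇒n12  ** P2@[14:15]
[16] read 'd'  n12⇒n1 (via fail)
[17] read 'd'  n1⇒n1 (via fail)
[18] read 'd'  n1⇒n1 (via fail)
[19] read 'b'  n1⇒n13  ** P3@[19:19],P4@[18:19]
[20] read 'd'  n13⇒n12 (via fail)  ** P2@[19:20]
[21] read 'b'  n12⇒n13 (via fail)  ** P3@[21:21],P4@[20:21]
[22] read 'd'  n13⇒n12 (via fail)  ** P2@[21:22]
[23] read 'c'  n12⇒n2 (via fail)
[24] read 'a'  n2⇒n0 (via fail)
[25] read 'a'  n0⇒n0
[26] read 'd'  n0⇒n1
[27] read 'c'  n1⇒n2
[28] read 'a'  n2⇒n0 (via fail)
[29] read 'c'  n0⇒n0
[30] read 'b'  n0⇒n11  ** P3@[30:30]
[31] read 'b'  n11⇒n11 (via fail)  ** P3@[31:31]
[32] read 'd'  n11⇒n12  ** P2@[31:32]
[33] read 'd'  n12⇒n1 (via fail)
[34] read 'c'  n1⇒n2
[35] read 'c'  n2⇒n3
[36] read 'd'  n3⇒n4
[37] read 'b'  n4⇒n5  ** P0@[33:37],P3@[37:37],P4@[36:37]
[38] read 'd'  n5⇒n12 (via fail)  ** P2@[37:38]
[39] read 'b'  n12⇒n13 (via fail)  ** P3@[39:39],P4@[38:39]
[40] read 'a'  n13⇒n0 (via fail)
[41] read 'd'  n0⇒n1
[42] read 'b'  n1⇒n13  ** P3@[42:42],P4@[41:42]
[43] read 'd'  n13⇒n12 (via fail)  ** P2@[42:43]
[44] read 'b'  n12⇒n13 (via fail)  ** P3@[44:44],P4@[43:44]
[45] read 'b'  n13⇒n11 (via fail)  ** P3@[45:45]
[46] read 'c'  n11⇒n0 (via fail)
[47] read 'c'  n0⇒n0
[48] read 'd'  n0⇒n1
[49] read 'c'  n1⇒n2
[50] read 'c'  n2⇒n3
[51] read 'd'  n3⇒n4
[52] read 'b'  n4⇒n5  ** P0@[48:52],P3@[52:52],P4@[51:52]
[53] read 'c'  n5⇒n0 (via fail)
[54] read 'a'  n0⇒n0
[55] read 'd'  n0⇒n1
[56] read 'a'  n1⇒n6
[57] read 'c'  n6⇒n7
[58] read 'c'  n7⇒n8

Result: [[0,3],[1,2],[6,1],[7,3],[11,3],[11,4],[12,3],[13,3],[14,3],[15,2],[19,3],[19,4],[20,2],[21,3],[21,4],[22,2],[30,3],[31,3],[32,2],[37,0],[37,3],[37,4],[38,2],[39,3],[39,4],[42,3],[42,4],[43,2],[44,3],[44,4],[45,3],[52,0],[52,3],[52,4]]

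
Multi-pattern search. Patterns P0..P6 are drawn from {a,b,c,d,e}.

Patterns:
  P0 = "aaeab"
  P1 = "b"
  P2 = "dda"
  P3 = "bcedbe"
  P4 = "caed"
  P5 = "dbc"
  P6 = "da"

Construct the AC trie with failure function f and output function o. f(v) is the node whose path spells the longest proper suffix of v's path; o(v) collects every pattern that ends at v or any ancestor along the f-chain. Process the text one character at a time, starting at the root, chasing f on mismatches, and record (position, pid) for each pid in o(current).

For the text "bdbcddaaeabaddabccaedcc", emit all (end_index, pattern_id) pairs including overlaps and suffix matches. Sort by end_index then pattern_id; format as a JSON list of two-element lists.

Construct AC machine:
Trie nodes:
  0='ε' goto a→1 b→6 c→15 d→7
  1='a' goto a→2
  2='aa' goto e→3
  3='aae' goto a→4
  4='aaea' goto b→5
  5='aaeab' goto ·  [P0 ends]
  6='b' goto c→10  [P1 ends]
  7='d' goto a→21 b→19 d→8
  8='dd' goto a→9
  9='dda' goto ·  [P2 ends]
  10='bc' goto e→11
  11='bce' goto d→12
  12='bced' goto b→13
  13='bcedb' goto e→14
  14='bcedbe' goto ·  [P3 ends]
  15='c' goto a→16
  16='ca' goto e→17
  17='cae' goto d→18
  18='caed' goto ·  [P4 ends]
  19='db' goto c→20
  20='dbc' goto ·  [P5 ends]
  21='da' goto ·  [P6 ends]

BFS fail/out derivation:
  n1('a'): parent n0 fail=0; on 'a' 0 → fail=0;  out ∅∪∅=∅
  n6('b'): parent n0 fail=0; on 'b' 0 → fail=0;  out {1}∪∅={1}
  n7('d'): parent n0 fail=0; on 'd' 0 → fail=0;  out ∅∪∅=∅
  n15('c'): parent n0 fail=0; on 'c' 0 → fail=0;  out ∅∪∅=∅
  n2('aa'): parent n1 fail=0; on 'a' 0 → fail=1;  out ∅∪∅=∅
  n8('dd'): parent n7 fail=0; on 'd' 0 → fail=7;  out ∅∪∅=∅
  n10('bc'): parent n6 fail=0; on 'c' 0 → fail=15;  out ∅∪∅=∅
  n16('ca'): parent n15 fail=0; on 'a' 0 → fail=1;  out ∅∪∅=∅
  n19('db'): parent n7 fail=0; on 'b' 0 → fail=6;  out ∅∪{1}={1}
  n21('da'): parent n7 fail=0; on 'a' 0 → fail=1;  out {6}∪∅={6}
  n3('aae'): parent n2 fail=1; on 'e' 1→0 → fail=0;  out ∅∪∅=∅
  n9('dda'): parent n8 fail=7; on 'a' 7 → fail=21;  out {2}∪{6}={2,6}
  n11('bce'): parent n10 fail=15; on 'e' 15→0 → fail=0;  out ∅∪∅=∅
  n17('cae'): parent n16 fail=1; on 'e' 1→0 → fail=0;  out ∅∪∅=∅
  n20('dbc'): parent n19 fail=6; on 'c' 6 → fail=10;  out {5}∪∅={5}
  n4('aaea'): parent n3 fail=0; on 'a' 0 → fail=1;  out ∅∪∅=∅
  n12('bced'): parent n11 fail=0; on 'd' 0 → fail=7;  out ∅∪∅=∅
  n18('caed'): parent n17 fail=0; on 'd' 0 → fail=7;  out {4}∪∅={4}
  n5('aaeab'): parent n4 fail=1; on 'b' 1→0 → fail=6;  out {0}∪{1}={0,1}
  n13('bcedb'): parent n12 fail=7; on 'b' 7 → fail=19;  out ∅∪{1}={1}
  n14('bcedbe'): parent n13 fail=19; on 'e' 19→6→0 → fail=0;  out {3}∪∅={3}

Scan:
i=0 'b': node 0→6  → match P1@[0:0]
i=1 'd': node 6→7 (via fail)
i=2 'b': node 7→19  → match P1@[2:2]
i=3 'c': node 19→20  → match P5@[1:3]
i=4 'd': node 20→7 (via fail)
i=5 'd': node 7→8
i=6 'a': node 8→9  → match P2@[4:6],P6@[5:6]
i=7 'a': node 9→2 (via fail)
i=8 'e': node 2→3
i=9 'a': node 3→4
i=10 'b': node 4→5  → match P0@[6:10],P1@[10:10]
i=11 'a': node 5→1 (via fail)
i=12 'd': node 1→7 (via fail)
i=13 'd': node 7→8
i=14 'a': node 8→9  → match P2@[12:14],P6@[13:14]
i=15 'b': node 9→6 (via fail)  → match P1@[15:15]
i=16 'c': node 6→10
i=17 'c': node 10→15 (via fail)
i=18 'a': node 15→16
i=19 'e': node 16→17
i=20 'd': node 17→18  → match P4@[17:20]
i=21 'c': node 18→15 (via fail)
i=22 'c': node 15→15 (via fail)

Result: [[0,1],[2,1],[3,5],[6,2],[6,6],[10,0],[10,1],[14,2],[14,6],[15,1],[20,4]]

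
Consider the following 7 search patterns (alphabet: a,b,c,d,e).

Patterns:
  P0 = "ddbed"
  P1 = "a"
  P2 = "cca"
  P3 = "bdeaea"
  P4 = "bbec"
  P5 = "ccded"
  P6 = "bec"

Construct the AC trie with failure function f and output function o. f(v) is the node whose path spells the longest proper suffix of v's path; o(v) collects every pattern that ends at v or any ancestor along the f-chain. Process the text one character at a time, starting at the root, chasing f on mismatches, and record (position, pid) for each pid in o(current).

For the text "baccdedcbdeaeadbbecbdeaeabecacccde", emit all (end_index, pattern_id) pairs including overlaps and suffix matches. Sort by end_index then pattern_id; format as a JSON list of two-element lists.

Build automaton:
Trie nodes:
  0='ε' goto a→6 b→10 c→7 d→1
  1='d' goto d→2
  2='dd' goto b→3
  3='ddb' goto e→4
  4='ddbe' goto d→5
  5='ddbed' goto ·  ←P0
  6='a' goto ·  ←P1
  7='c' goto c→8
  8='cc' goto a→9 d→19
  9='cca' goto ·  ←P2
  10='b' goto b→16 d→11 e→22
  11='bd' goto e→12
  12='bde' goto a→13
  13='bdea' goto e→14
  14='bdeae' goto a→15
  15='bdeaea' goto ·  ←P3
  16='bb' goto e→17
  17='bbe' goto c→18
  18='bbec' goto ·  ←P4
  19='ccd' goto e→20
  20='ccde' goto d→21
  21='ccded' goto ·  ←P5
  22='be' goto c→23
  23='bec' goto ·  ←P6

BFS fail/out derivation:
  fail(1) 'd': from fail(0)=0 chase 'd': 0 ⇒ 0;  out=∅∪out(0)=∅
  fail(6) 'a': from fail(0)=0 chase 'a': 0 ⇒ 0;  out={1}∪out(0)={1}
  fail(7) 'c': from fail(0)=0 chase 'c': 0 ⇒ 0;  out=∅∪out(0)=∅
  fail(10) 'b': from fail(0)=0 chase 'b': 0 ⇒ 0;  out=∅∪out(0)=∅
  fail(2) 'dd': from fail(1)=0 chase 'd': 0 ⇒ 1;  out=∅∪out(1)=∅
  fail(8) 'cc': from fail(7)=0 chase 'c': 0 ⇒ 7;  out=∅∪out(7)=∅
  fail(11) 'bd': from fail(10)=0 chase 'd': 0 ⇒ 1;  out=∅∪out(1)=∅
  fail(16) 'bb': from fail(10)=0 chase 'b': 0 ⇒ 10;  out=∅∪out(10)=∅
  fail(22) 'be': from fail(10)=0 chase 'e': 0 ⇒ 0;  out=∅∪out(0)=∅
  fail(3) 'ddb': from fail(2)=1 chase 'b': 1→0 ⇒ 10;  out=∅∪out(10)=∅
  fail(9) 'cca': from fail(8)=7 chase 'a': 7→0 ⇒ 6;  out={2}∪out(6)={1,2}
  fail(12) 'bde': from fail(11)=1 chase 'e': 1→0 ⇒ 0;  out=∅∪out(0)=∅
  fail(17) 'bbe': from fail(16)=10 chase 'e': 10 ⇒ 22;  out=∅∪out(22)=∅
  fail(19) 'ccd': from fail(8)=7 chase 'd': 7→0 ⇒ 1;  out=∅∪out(1)=∅
  fail(23) 'bec': from fail(22)=0 chase 'c': 0 ⇒ 7;  out={6}∪out(7)={6}
  fail(4) 'ddbe': from fail(3)=10 chase 'e': 10 ⇒ 22;  out=∅∪out(22)=∅
  fail(13) 'bdea': from fail(12)=0 chase 'a': 0 ⇒ 6;  out=∅∪out(6)={1}
  fail(18) 'bbec': from fail(17)=22 chase 'c': 22 ⇒ 23;  out={4}∪out(23)={4,6}
  fail(20) 'ccde': from fail(19)=1 chase 'e': 1→0 ⇒ 0;  out=∅∪out(0)=∅
  fail(5) 'ddbed': from fail(4)=22 chase 'd': 22→0 ⇒ 1;  out={0}∪out(1)={0}
  fail(14) 'bdeae': from fail(13)=6 chase 'e': 6→0 ⇒ 0;  out=∅∪out(0)=∅
  fail(21) 'ccded': from fail(20)=0 chase 'd': 0 ⇒ 1;  out={5}∪out(1)={5}
  fail(15) 'bdeaea': from fail(14)=0 chase 'a': 0 ⇒ 6;  out={3}∪out(6)={1,3}

Scan:
i=0 'b': node 0→10
i=1 'a': node 10→6 ·f  → match P1@[1:1]
i=2 'c': node 6→7 ·f
i=3 'c': node 7→8
i=4 'd': node 8→19
i=5 'e': node 19→20
i=6 'd': node 20→21  → match P5@[2:6]
i=7 'c': node 21→7 ·f
i=8 'b': node 7→10 ·f
i=9 'd': node 10→11
i=10 'e': node 11→12
i=11 'a': node 12→13  → match P1@[11:11]
i=12 'e': node 13→14
i=13 'a': node 14→15  → match P1@[13:13],P3@[8:13]
i=14 'd': node 15→1 ·f
i=15 'b': node 1→10 ·f
i=16 'b': node 10→16
i=17 'e': node 16→17
i=18 'c': node 17→18  → match P4@[15:18],P6@[16:18]
i=19 'b': node 18→10 ·f
i=20 'd': node 10→11
i=21 'e': node 11→12
i=22 'a': node 12→13  → match P1@[22:22]
i=23 'e': node 13→14
i=24 'a': node 14→15  → match P1@[24:24],P3@[19:24]
i=25 'b': node 15→10 ·f
i=26 'e': node 10→22
i=27 'c': node 22→23  → match P6@[25:27]
i=28 'a': node 23→6 ·f  → match P1@[28:28]
i=29 'c': node 6→7 ·f
i=30 'c': node 7→8
i=31 'c': node 8→8 ·f
i=32 'd': node 8→19
i=33 'e': node 19→20

Result: [[1,1],[6,5],[11,1],[13,1],[13,3],[18,4],[18,6],[22,1],[24,1],[24,3],[27,6],[28,1]]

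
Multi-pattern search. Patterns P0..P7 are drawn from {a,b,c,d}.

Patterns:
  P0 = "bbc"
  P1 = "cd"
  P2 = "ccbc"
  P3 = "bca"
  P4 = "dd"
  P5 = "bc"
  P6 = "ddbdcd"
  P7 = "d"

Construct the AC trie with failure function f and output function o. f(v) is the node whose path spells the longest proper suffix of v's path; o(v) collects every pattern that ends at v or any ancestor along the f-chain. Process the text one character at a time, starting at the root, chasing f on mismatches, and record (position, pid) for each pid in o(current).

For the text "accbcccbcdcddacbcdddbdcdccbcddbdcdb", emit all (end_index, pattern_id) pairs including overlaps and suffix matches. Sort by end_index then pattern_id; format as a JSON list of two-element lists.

Build:
Trie (insert patterns):
  n0 'ε': b→1 c→4 d→11
  n1 'b': b→2 c→9
  n2 'bb': c→3
  n3 'bbc': ·  [P0 ends]
  n4 'c': c→6 d→5
  n5 'cd': ·  [P1 ends]
  n6 'cc': b→7
  n7 'ccb': c→8
  n8 'ccbc': ·  [P2 ends]
  n9 'bc': a→10  [P5 ends]
  n10 'bca': ·  [P3 ends]
  n11 'd': d→12  [P7 ends]
  n12 'dd': b→13  [P4 ends]
  n13 'ddb': d→14
  n14 'ddbd': c→15
  n15 'ddbdc': d→16
  n16 'ddbdcd': ·  [P6 ends]

BFS fail/out derivation:
  fail(1) 'b': from fail(0)=0 chase 'b': 0 ⇒ 0;  out=∅∪out(0)=∅
  fail(4) 'c': from fail(0)=0 chase 'c': 0 ⇒ 0;  out=∅∪out(0)=∅
  fail(11) 'd': from fail(0)=0 chase 'd': 0 ⇒ 0;  out={7}∪out(0)={7}
  fail(2) 'bb': from fail(1)=0 chase 'b': 0 ⇒ 1;  out=∅∪out(1)=∅
  fail(5) 'cd': from fail(4)=0 chase 'd': 0 ⇒ 11;  out={1}∪out(11)={1,7}
  fail(6) 'cc': from fail(4)=0 chase 'c': 0 ⇒ 4;  out=∅∪out(4)=∅
  fail(9) 'bc': from fail(1)=0 chase 'c': 0 ⇒ 4;  out={5}∪out(4)={5}
  fail(12) 'dd': from fail(11)=0 chase 'd': 0 ⇒ 11;  out={4}∪out(11)={4,7}
  fail(3) 'bbc': from fail(2)=1 chase 'c': 1 ⇒ 9;  out={0}∪out(9)={0,5}
  fail(7) 'ccb': from fail(6)=4 chase 'b': 4→0 ⇒ 1;  out=∅∪out(1)=∅
  fail(10) 'bca': from fail(9)=4 chase 'a': 4→0 ⇒ 0;  out={3}∪out(0)={3}
  fail(13) 'ddb': from fail(12)=11 chase 'b': 11→0 ⇒ 1;  out=∅∪out(1)=∅
  fail(8) 'ccbc': from fail(7)=1 chase 'c': 1 ⇒ 9;  out={2}∪out(9)={2,5}
  fail(14) 'ddbd': from fail(13)=1 chase 'd': 1→0 ⇒ 11;  out=∅∪out(11)={7}
  fail(15) 'ddbdc': from fail(14)=11 chase 'c': 11→0 ⇒ 4;  out=∅∪out(4)=∅
  fail(16) 'ddbdcd': from fail(15)=4 chase 'd': 4 ⇒ 5;  out={6}∪out(5)={1,6,7}

Run:
i=0 'a': node 0→0
i=1 'c': node 0→4
i=2 'c': node 4→6
i=3 'b': node 6→7
i=4 'c': node 7→8  emit P2@[1:4],P5@[3:4]
i=5 'c': node 8→6 (via fail)
i=6 'c': node 6→6 (via fail)
i=7 'b': node 6→7
i=8 'c': node 7→8  emit P2@[5:8],P5@[7:8]
i=9 'd': node 8→5 (via fail)  emit P1@[8:9],P7@[9:9]
i=10 'c': node 5→4 (via fail)
i=11 'd': node 4→5  emit P1@[10:11],P7@[11:11]
i=12 'd': node 5→12 (via fail)  emit P4@[11:12],P7@[12:12]
i=13 'a': node 12→0 (via fail)
i=14 'c': node 0→4
i=15 'b': node 4→1 (via fail)
i=16 'c': node 1→9  emit P5@[15:16]
i=17 'd': node 9→5 (via fail)  emit P1@[16:17],P7@[17:17]
i=18 'd': node 5→12 (via fail)  emit P4@[17:18],P7@[18:18]
i=19 'd': node 12→12 (via fail)  emit P4@[18:19],P7@[19:19]
i=20 'b': node 12→13
i=21 'd': node 13→14  emit P7@[21:21]
i=22 'c': node 14→15
i=23 'd': node 15→16  emit P1@[22:23],P6@[18:23],P7@[23:23]
i=24 'c': node 16→4 (via fail)
i=25 'c': node 4→6
i=26 'b': node 6→7
i=27 'c': node 7→8  emit P2@[24:27],P5@[26:27]
i=28 'd': node 8→5 (via fail)  emit P1@[27:28],P7@[28:28]
i=29 'd': node 5→12 (via fail)  emit P4@[28:29],P7@[29:29]
i=30 'b': node 12→13
i=31 'd': node 13→14  emit P7@[31:31]
i=32 'c': node 14→15
i=33 'd': node 15→16  emit P1@[32:33],P6@[28:33],P7@[33:33]
i=34 'b': node 16→1 (via fail)

All matches (sorted): [[4,2],[4,5],[8,2],[8,5],[9,1],[9,7],[11,1],[11,7],[12,4],[12,7],[16,5],[17,1],[17,7],[18,4],[18,7],[19,4],[19,7],[21,7],[23,1],[23,6],[23,7],[27,2],[27,5],[28,1],[28,7],[29,4],[29,7],[31,7],[33,1],[33,6],[33,7]]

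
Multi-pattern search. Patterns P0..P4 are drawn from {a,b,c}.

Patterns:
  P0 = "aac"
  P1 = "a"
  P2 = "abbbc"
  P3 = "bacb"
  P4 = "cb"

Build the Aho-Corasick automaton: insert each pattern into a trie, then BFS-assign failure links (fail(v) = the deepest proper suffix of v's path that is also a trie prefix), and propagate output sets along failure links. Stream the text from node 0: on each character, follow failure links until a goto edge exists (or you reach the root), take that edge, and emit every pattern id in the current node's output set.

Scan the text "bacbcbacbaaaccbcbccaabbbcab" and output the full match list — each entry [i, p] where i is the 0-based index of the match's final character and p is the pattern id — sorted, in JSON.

Build:
Trie nodes:
  0='ε' goto a→1 b→8 c→12
  1='a' goto a→2 b→4  [P1 ends]
  2='aa' goto c→3
  3='aac' goto ·  [P0 ends]
  4='ab' goto b→5
  5='abb' goto b→6
  6='abbb' goto c→7
  7='abbbc' goto ·  [P2 ends]
  8='b' goto a→9
  9='ba' goto c→10
  10='bac' goto b→11
  11='bacb' goto ·  [P3 ends]
  12='c' goto b→13
  13='cb' goto ·  [P4 ends]

BFS fail/out derivation:
  n1('a'): parent n0 fail=0; on 'a' 0 → fail=0;  out {1}∪∅={1}
  n8('b'): parent n0 fail=0; on 'b' 0 → fail=0;  out ∅∪∅=∅
  n12('c'): parent n0 fail=0; on 'c' 0 → fail=0;  out ∅∪∅=∅
  n2('aa'): parent n1 fail=0; on 'a' 0 → fail=1;  out ∅∪{1}={1}
  n4('ab'): parent n1 fail=0; on 'b' 0 → fail=8;  out ∅∪∅=∅
  n9('ba'): parent n8 fail=0; on 'a' 0 → fail=1;  out ∅∪{1}={1}
  n13('cb'): parent n12 fail=0; on 'b' 0 → fail=8;  out {4}∪∅={4}
  n3('aac'): parent n2 fail=1; on 'c' 1→0 → fail=12;  out {0}∪∅={0}
  n5('abb'): parent n4 fail=8; on 'b' 8→0 → fail=8;  out ∅∪∅=∅
  n10('bac'): parent n9 fail=1; on 'c' 1→0 → fail=12;  out ∅∪∅=∅
  n6('abbb'): parent n5 fail=8; on 'b' 8→0 → fail=8;  out ∅∪∅=∅
  n11('bacb'): parent n10 fail=12; on 'b' 12 → fail=13;  out {3}∪{4}={3,4}
  n7('abbbc'): parent n6 fail=8; on 'c' 8→0 → fail=12;  out {2}∪∅={2}

Run:
i=0 'b': node 0→8
i=1 'a': node 8→9  emit P1@[1:1]
i=2 'c': node 9→10
i=3 'b': node 10→11  emit P3@[0:3],P4@[2:3]
i=4 'c': node 11→12 ·f
i=5 'b': node 12→13  emit P4@[4:5]
i=6 'a': node 13→9 ·f  emit P1@[6:6]
i=7 'c': node 9→10
i=8 'b': node 10→11  emit P3@[5:8],P4@[7:8]
i=9 'a': node 11→9 ·f  emit P1@[9:9]
i=10 'a': node 9→2 ·f  emit P1@[10:10]
i=11 'a': node 2→2 ·f  emit P1@[11:11]
i=12 'c': node 2→3  emit P0@[10:12]
i=13 'c': node 3→12 ·f
i=14 'b': node 12→13  emit P4@[13:14]
i=15 'c': node 13→12 ·f
i=16 'b': node 12→13  emit P4@[15:16]
i=17 'c': node 13→12 ·f
i=18 'c': node 12→12 ·f
i=19 'a': node 12→1 ·f  emit P1@[19:19]
i=20 'a': node 1→2  emit P1@[20:20]
i=21 'b': node 2→4 ·f
i=22 'b': node 4→5
i=23 'b': node 5→6
i=24 'c': node 6→7  emit P2@[20:24]
i=25 'a': node 7→1 ·f  emit P1@[25:25]
i=26 'b': node 1→4

Result: [[1,1],[3,3],[3,4],[5,4],[6,1],[8,3],[8,4],[9,1],[10,1],[11,1],[12,0],[14,4],[16,4],[19,1],[20,1],[24,2],[25,1]]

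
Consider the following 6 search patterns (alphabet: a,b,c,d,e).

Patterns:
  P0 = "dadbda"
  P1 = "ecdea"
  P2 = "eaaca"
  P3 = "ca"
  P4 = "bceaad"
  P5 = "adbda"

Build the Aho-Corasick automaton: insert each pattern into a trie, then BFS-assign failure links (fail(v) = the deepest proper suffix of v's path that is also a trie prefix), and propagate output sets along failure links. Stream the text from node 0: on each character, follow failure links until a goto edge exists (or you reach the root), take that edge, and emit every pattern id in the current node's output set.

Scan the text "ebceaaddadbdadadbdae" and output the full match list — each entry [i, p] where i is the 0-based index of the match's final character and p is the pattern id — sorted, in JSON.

Construct AC machine:
Trie nodes:
  0='ε' goto a→24 b→18 c→16 d→1 e→7
  1='d' goto a→2
  2='da' goto d→3
  3='dad' goto b→4
  4='dadb' goto d→5
  5='dadbd' goto a→6
  6='dadbda' goto ·  ←P0
  7='e' goto a→12 c→8
  8='ec' goto d→9
  9='ecd' goto e→10
  10='ecde' goto a→11
  11='ecdea' goto ·  ←P1
  12='ea' goto a→13
  13='eaa' goto c→14
  14='eaac' goto a→15
  15='eaaca' goto ·  ←P2
  16='c' goto a→17
  17='ca' goto ·  ←P3
  18='b' goto c→19
  19='bc' goto e→20
  20='bce' goto a→21
  21='bcea' goto a→22
  22='bceaa' goto d→23
  23='bceaad' goto ·  ←P4
  24='a' goto d→25
  25='ad' goto b→26
  26='adb' goto d→27
  27='adbd' goto a→28
  28='adbda' goto ·  ←P5

Failure links (BFS by depth):
  fail(1) 'd': from fail(0)=0 chase 'd': 0 ⇒ 0;  out=∅∪out(0)=∅
  fail(7) 'e': from fail(0)=0 chase 'e': 0 ⇒ 0;  out=∅∪out(0)=∅
  fail(16) 'c': from fail(0)=0 chase 'c': 0 ⇒ 0;  out=∅∪out(0)=∅
  fail(18) 'b': from fail(0)=0 chase 'b': 0 ⇒ 0;  out=∅∪out(0)=∅
  fail(24) 'a': from fail(0)=0 chase 'a': 0 ⇒ 0;  out=∅∪out(0)=∅
  fail(2) 'da': from fail(1)=0 chase 'a': 0 ⇒ 24;  out=∅∪out(24)=∅
  fail(8) 'ec': from fail(7)=0 chase 'c': 0 ⇒ 16;  out=∅∪out(16)=∅
  fail(12) 'ea': from fail(7)=0 chase 'a': 0 ⇒ 24;  out=∅∪out(24)=∅
  fail(17) 'ca': from fail(16)=0 chase 'a': 0 ⇒ 24;  out={3}∪out(24)={3}
  fail(19) 'bc': from fail(18)=0 chase 'c': 0 ⇒ 16;  out=∅∪out(16)=∅
  fail(25) 'ad': from fail(24)=0 chase 'd': 0 ⇒ 1;  out=∅∪out(1)=∅
  fail(3) 'dad': from fail(2)=24 chase 'd': 24 ⇒ 25;  out=∅∪out(25)=∅
  fail(9) 'ecd': from fail(8)=16 chase 'd': 16→0 ⇒ 1;  out=∅∪out(1)=∅
  fail(13) 'eaa': from fail(12)=24 chase 'a': 24→0 ⇒ 24;  out=∅∪out(24)=∅
  fail(20) 'bce': from fail(19)=16 chase 'e': 16→0 ⇒ 7;  out=∅∪out(7)=∅
  fail(26) 'adb': from fail(25)=1 chase 'b': 1→0 ⇒ 18;  out=∅∪out(18)=∅
  fail(4) 'dadb': from fail(3)=25 chase 'b': 25 ⇒ 26;  out=∅∪out(26)=∅
  fail(10) 'ecde': from fail(9)=1 chase 'e': 1→0 ⇒ 7;  out=∅∪out(7)=∅
  fail(14) 'eaac': from fail(13)=24 chase 'c': 24→0 ⇒ 16;  out=∅∪out(16)=∅
  fail(21) 'bcea': from fail(20)=7 chase 'a': 7 ⇒ 12;  out=∅∪out(12)=∅
  fail(27) 'adbd': from fail(26)=18 chase 'd': 18→0 ⇒ 1;  out=∅∪out(1)=∅
  fail(5) 'dadbd': from fail(4)=26 chase 'd': 26 ⇒ 27;  out=∅∪out(27)=∅
  fail(11) 'ecdea': from fail(10)=7 chase 'a': 7 ⇒ 12;  out={1}∪out(12)={1}
  fail(15) 'eaaca': from fail(14)=16 chase 'a': 16 ⇒ 17;  out={2}∪out(17)={2,3}
  fail(22) 'bceaa': from fail(21)=12 chase 'a': 12 ⇒ 13;  out=∅∪out(13)=∅
  fail(28) 'adbda': from fail(27)=1 chase 'a': 1 ⇒ 2;  out={5}∪out(2)={5}
  fail(6) 'dadbda': from fail(5)=27 chase 'a': 27 ⇒ 28;  out={0}∪out(28)={0,5}
  fail(23) 'bceaad': from fail(22)=13 chase 'd': 13→24 ⇒ 25;  out={4}∪out(25)={4}

Text stream:
[0] read 'e'  n0⇒n7
[1] read 'b'  n7⇒n18 (via fail)
[2] read 'c'  n18⇒n19
[3] read 'e'  n19⇒n20
[4] read 'a'  n20⇒n21
[5] read 'a'  n21⇒n22
[6] read 'd'  n22⇒n23  emit P4@[1:6]
[7] read 'd'  n23⇒n1 (via fail)
[8] read 'a'  n1⇒n2
[9] read 'd'  n2⇒n3
[10] read 'b'  n3⇒n4
[11] read 'd'  n4⇒n5
[12] read 'a'  n5⇒n6  emit P0@[7:12],P5@[8:12]
[13] read 'd'  n6⇒n3 (via fail)
[14] read 'a'  n3⇒n2 (via fail)
[15] read 'd'  n2⇒n3
[16] read 'b'  n3⇒n4
[17] read 'd'  n4⇒n5
[18] read 'a'  n5⇒n6  emit P0@[13:18],P5@[14:18]
[19] read 'e'  n6⇒n7 (via fail)

Result: [[6,4],[12,0],[12,5],[18,0],[18,5]]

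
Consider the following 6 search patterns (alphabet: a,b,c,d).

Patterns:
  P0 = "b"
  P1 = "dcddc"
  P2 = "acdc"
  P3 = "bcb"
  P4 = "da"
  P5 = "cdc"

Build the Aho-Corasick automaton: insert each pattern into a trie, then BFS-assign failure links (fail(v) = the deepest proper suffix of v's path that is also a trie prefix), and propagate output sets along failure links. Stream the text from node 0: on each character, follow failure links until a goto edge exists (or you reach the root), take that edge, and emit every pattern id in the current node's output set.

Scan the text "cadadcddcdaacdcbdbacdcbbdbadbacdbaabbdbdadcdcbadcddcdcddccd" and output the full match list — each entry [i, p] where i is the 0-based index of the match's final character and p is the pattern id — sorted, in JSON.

Build:
Trie nodes:
  0='ε' goto a→7 b→1 c→14 d→2
  1='b' goto c→11  [P0 ends]
  2='d' goto a→13 c→3
  3='dc' goto d→4
  4='dcd' goto d→5
  5='dcdd' goto c→6
  6='dcddc' goto ·  [P1 ends]
  7='a' goto c→8
  8='ac' goto d→9
  9='acd' goto c→10
  10='acdc' goto ·  [P2 ends]
  11='bc' goto b→12
  12='bcb' goto ·  [P3 ends]
  13='da' goto ·  [P4 ends]
  14='c' goto d→15
  15='cd' goto c→16
  16='cdc' goto ·  [P5 ends]

Failure links (BFS by depth):
  n1('b'): parent n0 fail=0; on 'b' 0 → fail=0;  out {0}∪∅={0}
  n2('d'): parent n0 fail=0; on 'd' 0 → fail=0;  out ∅∪∅=∅
  n7('a'): parent n0 fail=0; on 'a' 0 → fail=0;  out ∅∪∅=∅
  n14('c'): parent n0 fail=0; on 'c' 0 → fail=0;  out ∅∪∅=∅
  n3('dc'): parent n2 fail=0; on 'c' 0 → fail=14;  out ∅∪∅=∅
  n8('ac'): parent n7 fail=0; on 'c' 0 → fail=14;  out ∅∪∅=∅
  n11('bc'): parent n1 fail=0; on 'c' 0 → fail=14;  out ∅∪∅=∅
  n13('da'): parent n2 fail=0; on 'a' 0 → fail=7;  out {4}∪∅={4}
  n15('cd'): parent n14 fail=0; on 'd' 0 → fail=2;  out ∅∪∅=∅
  n4('dcd'): parent n3 fail=14; on 'd' 14 → fail=15;  out ∅∪∅=∅
  n9('acd'): parent n8 fail=14; on 'd' 14 → fail=15;  out ∅∪∅=∅
  n12('bcb'): parent n11 fail=14; on 'b' 14→0 → fail=1;  out {3}∪{0}={0,3}
  n16('cdc'): parent n15 fail=2; on 'c' 2 → fail=3;  out {5}∪∅={5}
  n5('dcdd'): parent n4 fail=15; on 'd' 15→2→0 → fail=2;  out ∅∪∅=∅
  n10('acdc'): parent n9 fail=15; on 'c' 15 → fail=16;  out {2}∪{5}={2,5}
  n6('dcddc'): parent n5 fail=2; on 'c' 2 → fail=3;  out {1}∪∅={1}

Text stream:
i=0 'c': node 0→14
i=1 'a': node 14→7 ·f
i=2 'd': node 7→2 ·f
i=3 'a': node 2→13  emit P4@[2:3]
i=4 'd': node 13→2 ·f
i=5 'c': node 2→3
i=6 'd': node 3→4
i=7 'd': node 4→5
i=8 'c': node 5→6  emit P1@[4:8]
i=9 'd': node 6→4 ·f
i=10 'a': node 4→13 ·f  emit P4@[9:10]
i=11 'a': node 13→7 ·f
i=12 'c': node 7→8
i=13 'd': node 8→9
i=14 'c': node 9→10  emit P2@[11:14],P5@[12:14]
i=15 'b': node 10→1 ·f  emit P0@[15:15]
i=16 'd': node 1→2 ·f
i=17 'b': node 2→1 ·f  emit P0@[17:17]
i=18 'a': node 1→7 ·f
i=19 'c': node 7→8
i=20 'd': node 8→9
i=21 'c': node 9→10  emit P2@[18:21],P5@[19:21]
i=22 'b': node 10→1 ·f  emit P0@[22:22]
i=23 'b': node 1→1 ·f  emit P0@[23:23]
i=24 'd': node 1→2 ·f
i=25 'b': node 2→1 ·f  emit P0@[25:25]
i=26 'a': node 1→7 ·f
i=27 'd': node 7→2 ·f
i=28 'b': node 2→1 ·f  emit P0@[28:28]
i=29 'a': node 1→7 ·f
i=30 'c': node 7→8
i=31 'd': node 8→9
i=32 'b': node 9→1 ·f  emit P0@[32:32]
i=33 'a': node 1→7 ·f
i=34 'a': node 7→7 ·f
i=35 'b': node 7→1 ·f  emit P0@[35:35]
i=36 'b': node 1→1 ·f  emit P0@[36:36]
i=37 'd': node 1→2 ·f
i=38 'b': node 2→1 ·f  emit P0@[38:38]
i=39 'd': node 1→2 ·f
i=40 'a': node 2→13  emit P4@[39:40]
i=41 'd': node 13→2 ·f
i=42 'c': node 2→3
i=43 'd': node 3→4
i=44 'c': node 4→16 ·f  emit P5@[42:44]
i=45 'b': node 16→1 ·f  emit P0@[45:45]
i=46 'a': node 1→7 ·f
i=47 'd': node 7→2 ·f
i=48 'c': node 2→3
i=49 'd': node 3→4
i=50 'd': node 4→5
i=51 'c': node 5→6  emit P1@[47:51]
i=52 'd': node 6→4 ·f
i=53 'c': node 4→16 ·f  emit P5@[51:53]
i=54 'd': node 16→4 ·f
i=55 'd': node 4→5
i=56 'c': node 5→6  emit P1@[52:56]
i=57 'c': node 6→14 ·f
i=58 'd': node 14→15

Result: [[3,4],[8,1],[10,4],[14,2],[14,5],[15,0],[17,0],[21,2],[21,5],[22,0],[23,0],[25,0],[28,0],[32,0],[35,0],[36,0],[38,0],[40,4],[44,5],[45,0],[51,1],[53,5],[56,1]]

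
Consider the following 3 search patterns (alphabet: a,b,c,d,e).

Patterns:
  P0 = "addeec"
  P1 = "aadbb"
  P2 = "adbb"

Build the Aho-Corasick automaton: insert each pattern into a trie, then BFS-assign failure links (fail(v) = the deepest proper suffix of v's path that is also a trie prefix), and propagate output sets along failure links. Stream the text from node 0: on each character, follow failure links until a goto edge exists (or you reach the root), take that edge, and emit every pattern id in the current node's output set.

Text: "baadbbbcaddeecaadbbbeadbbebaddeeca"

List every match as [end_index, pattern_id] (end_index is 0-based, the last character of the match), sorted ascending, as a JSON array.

Build automaton:
Trie nodes:
  n0 'ε': a→1
  n1 'a': a→7 d→2
  n2 'ad': b→11 d→3
  n3 'add': e→4
  n4 'adde': e→5
  n5 'addee': c→6
  n6 'addeec': ·  ←P0
  n7 'aa': d→8
  n8 'aad': b→9
  n9 'aadb': b→10
  n10 'aadbb': ·  ←P1
  n11 'adb': b→12
  n12 'adbb': ·  ←P2

Failure links (BFS by depth):
  fail(1) 'a': from fail(0)=0 chase 'a': 0 ⇒ 0;  out=∅∪out(0)=∅
  fail(2) 'ad': from fail(1)=0 chase 'd': 0 ⇒ 0;  out=∅∪out(0)=∅
  fail(7) 'aa': from fail(1)=0 chase 'a': 0 ⇒ 1;  out=∅∪out(1)=∅
  fail(3) 'add': from fail(2)=0 chase 'd': 0 ⇒ 0;  out=∅∪out(0)=∅
  fail(8) 'aad': from fail(7)=1 chase 'd': 1 ⇒ 2;  out=∅∪out(2)=∅
  fail(11) 'adb': from fail(2)=0 chase 'b': 0 ⇒ 0;  out=∅∪out(0)=∅
  fail(4) 'adde': from fail(3)=0 chase 'e': 0 ⇒ 0;  out=∅∪out(0)=∅
  fail(9) 'aadb': from fail(8)=2 chase 'b': 2 ⇒ 11;  out=∅∪out(11)=∅
  fail(12) 'adbb': from fail(11)=0 chase 'b': 0 ⇒ 0;  out={2}∪out(0)={2}
  fail(5) 'addee': from fail(4)=0 chase 'e': 0 ⇒ 0;  out=∅∪out(0)=∅
  fail(10) 'aadbb': from fail(9)=11 chase 'b': 11 ⇒ 12;  out={1}∪out(12)={1,2}
  fail(6) 'addeec': from fail(5)=0 chase 'c': 0 ⇒ 0;  out={0}∪out(0)={0}

Run:
i=0 'b': node 0→0
i=1 'a': node 0→1
i=2 'a': node 1→7
i=3 'd': node 7→8
i=4 'b': node 8→9
i=5 'b': node 9→10  ** P1@[1:5],P2@[2:5]
i=6 'b': node 10→0 (via fail)
i=7 'c': node 0→0
i=8 'a': node 0→1
i=9 'd': node 1→2
i=10 'd': node 2→3
i=11 'e': node 3→4
i=12 'e': node 4→5
i=13 'c': node 5→6  ** P0@[8:13]
i=14 'a': node 6→1 (via fail)
i=15 'a': node 1→7
i=16 'd': node 7→8
i=17 'b': node 8→9
i=18 'b': node 9→10  ** P1@[14:18],P2@[15:18]
i=19 'b': node 10→0 (via fail)
i=20 'e': node 0→0
i=21 'a': node 0→1
i=22 'd': node 1→2
i=23 'b': node 2→11
i=24 'b': node 11→12  ** P2@[21:24]
i=25 'e': node 12→0 (via fail)
i=26 'b': node 0→0
i=27 'a': node 0→1
i=28 'd': node 1→2
i=29 'd': node 2→3
i=30 'e': node 3→4
i=31 'e': node 4→5
i=32 'c': node 5→6  ** P0@[27:32]
i=33 'a': node 6→1 (via fail)

Matches: [[5,1],[5,2],[13,0],[18,1],[18,2],[24,2],[32,0]]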